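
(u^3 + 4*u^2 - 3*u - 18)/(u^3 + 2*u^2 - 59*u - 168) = (u^2 + u - 6)/(u^2 - u - 56)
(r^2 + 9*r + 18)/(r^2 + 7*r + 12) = (r + 6)/(r + 4)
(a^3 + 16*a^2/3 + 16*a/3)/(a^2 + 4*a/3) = a + 4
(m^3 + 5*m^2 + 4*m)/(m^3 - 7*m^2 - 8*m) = (m + 4)/(m - 8)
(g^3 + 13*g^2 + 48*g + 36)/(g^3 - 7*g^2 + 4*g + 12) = (g^2 + 12*g + 36)/(g^2 - 8*g + 12)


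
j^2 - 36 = (j - 6)*(j + 6)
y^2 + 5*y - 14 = (y - 2)*(y + 7)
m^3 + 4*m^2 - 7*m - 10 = (m - 2)*(m + 1)*(m + 5)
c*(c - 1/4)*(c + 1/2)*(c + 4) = c^4 + 17*c^3/4 + 7*c^2/8 - c/2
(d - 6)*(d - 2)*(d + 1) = d^3 - 7*d^2 + 4*d + 12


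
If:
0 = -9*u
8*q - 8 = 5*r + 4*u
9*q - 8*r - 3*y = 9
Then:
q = 1 - 15*y/19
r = -24*y/19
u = 0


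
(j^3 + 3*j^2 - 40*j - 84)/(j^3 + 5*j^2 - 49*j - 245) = (j^2 - 4*j - 12)/(j^2 - 2*j - 35)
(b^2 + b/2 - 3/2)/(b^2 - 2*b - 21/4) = 2*(b - 1)/(2*b - 7)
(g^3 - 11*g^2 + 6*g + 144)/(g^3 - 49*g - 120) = (g - 6)/(g + 5)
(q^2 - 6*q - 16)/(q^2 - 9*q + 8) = (q + 2)/(q - 1)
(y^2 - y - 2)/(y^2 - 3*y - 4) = (y - 2)/(y - 4)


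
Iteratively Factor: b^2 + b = (b)*(b + 1)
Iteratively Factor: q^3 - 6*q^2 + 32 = (q - 4)*(q^2 - 2*q - 8) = (q - 4)^2*(q + 2)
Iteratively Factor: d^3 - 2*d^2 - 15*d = (d + 3)*(d^2 - 5*d) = d*(d + 3)*(d - 5)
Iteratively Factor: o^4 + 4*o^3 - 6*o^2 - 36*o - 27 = (o - 3)*(o^3 + 7*o^2 + 15*o + 9) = (o - 3)*(o + 1)*(o^2 + 6*o + 9) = (o - 3)*(o + 1)*(o + 3)*(o + 3)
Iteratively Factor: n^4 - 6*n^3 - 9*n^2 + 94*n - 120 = (n - 3)*(n^3 - 3*n^2 - 18*n + 40) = (n - 5)*(n - 3)*(n^2 + 2*n - 8) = (n - 5)*(n - 3)*(n - 2)*(n + 4)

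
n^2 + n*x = n*(n + x)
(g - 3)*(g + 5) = g^2 + 2*g - 15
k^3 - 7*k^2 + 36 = (k - 6)*(k - 3)*(k + 2)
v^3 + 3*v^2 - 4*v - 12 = (v - 2)*(v + 2)*(v + 3)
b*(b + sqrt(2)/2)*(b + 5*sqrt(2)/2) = b^3 + 3*sqrt(2)*b^2 + 5*b/2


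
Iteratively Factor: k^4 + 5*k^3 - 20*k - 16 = (k + 1)*(k^3 + 4*k^2 - 4*k - 16) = (k + 1)*(k + 2)*(k^2 + 2*k - 8) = (k + 1)*(k + 2)*(k + 4)*(k - 2)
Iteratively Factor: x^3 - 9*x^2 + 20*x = (x)*(x^2 - 9*x + 20) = x*(x - 5)*(x - 4)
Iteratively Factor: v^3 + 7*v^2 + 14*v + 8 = (v + 2)*(v^2 + 5*v + 4) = (v + 2)*(v + 4)*(v + 1)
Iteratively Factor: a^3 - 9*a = (a + 3)*(a^2 - 3*a) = a*(a + 3)*(a - 3)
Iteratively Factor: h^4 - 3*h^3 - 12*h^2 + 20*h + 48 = (h + 2)*(h^3 - 5*h^2 - 2*h + 24) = (h - 3)*(h + 2)*(h^2 - 2*h - 8) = (h - 4)*(h - 3)*(h + 2)*(h + 2)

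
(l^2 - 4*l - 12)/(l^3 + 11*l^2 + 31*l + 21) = (l^2 - 4*l - 12)/(l^3 + 11*l^2 + 31*l + 21)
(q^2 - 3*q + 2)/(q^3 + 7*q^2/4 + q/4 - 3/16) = 16*(q^2 - 3*q + 2)/(16*q^3 + 28*q^2 + 4*q - 3)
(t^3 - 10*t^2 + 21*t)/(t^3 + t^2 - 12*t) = (t - 7)/(t + 4)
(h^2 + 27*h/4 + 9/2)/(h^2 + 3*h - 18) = (h + 3/4)/(h - 3)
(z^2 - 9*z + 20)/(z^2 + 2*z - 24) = (z - 5)/(z + 6)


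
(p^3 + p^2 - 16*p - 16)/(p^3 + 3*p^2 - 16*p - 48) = (p + 1)/(p + 3)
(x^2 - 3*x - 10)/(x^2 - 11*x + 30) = (x + 2)/(x - 6)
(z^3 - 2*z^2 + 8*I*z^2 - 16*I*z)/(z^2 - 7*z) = (z^2 + z*(-2 + 8*I) - 16*I)/(z - 7)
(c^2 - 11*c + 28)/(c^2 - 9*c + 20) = (c - 7)/(c - 5)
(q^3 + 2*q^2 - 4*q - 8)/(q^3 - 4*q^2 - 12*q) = (q^2 - 4)/(q*(q - 6))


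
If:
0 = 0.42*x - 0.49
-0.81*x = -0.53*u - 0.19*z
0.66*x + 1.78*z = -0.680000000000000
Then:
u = 2.08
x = 1.17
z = -0.81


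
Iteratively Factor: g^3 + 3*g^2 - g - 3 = (g + 3)*(g^2 - 1) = (g - 1)*(g + 3)*(g + 1)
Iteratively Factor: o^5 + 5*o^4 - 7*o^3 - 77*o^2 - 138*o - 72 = (o + 3)*(o^4 + 2*o^3 - 13*o^2 - 38*o - 24) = (o - 4)*(o + 3)*(o^3 + 6*o^2 + 11*o + 6) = (o - 4)*(o + 2)*(o + 3)*(o^2 + 4*o + 3) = (o - 4)*(o + 1)*(o + 2)*(o + 3)*(o + 3)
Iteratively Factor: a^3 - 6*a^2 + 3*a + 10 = (a + 1)*(a^2 - 7*a + 10) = (a - 5)*(a + 1)*(a - 2)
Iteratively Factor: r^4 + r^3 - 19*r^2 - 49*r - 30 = (r + 2)*(r^3 - r^2 - 17*r - 15) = (r + 1)*(r + 2)*(r^2 - 2*r - 15) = (r + 1)*(r + 2)*(r + 3)*(r - 5)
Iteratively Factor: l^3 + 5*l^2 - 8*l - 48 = (l + 4)*(l^2 + l - 12) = (l - 3)*(l + 4)*(l + 4)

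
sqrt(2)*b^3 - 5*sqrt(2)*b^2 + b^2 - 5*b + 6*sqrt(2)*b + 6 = (b - 3)*(b - 2)*(sqrt(2)*b + 1)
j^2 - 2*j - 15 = (j - 5)*(j + 3)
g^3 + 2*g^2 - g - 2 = (g - 1)*(g + 1)*(g + 2)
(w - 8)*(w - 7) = w^2 - 15*w + 56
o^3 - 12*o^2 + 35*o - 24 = (o - 8)*(o - 3)*(o - 1)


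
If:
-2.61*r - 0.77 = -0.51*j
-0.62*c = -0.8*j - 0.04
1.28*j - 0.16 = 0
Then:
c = 0.23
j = 0.12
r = -0.27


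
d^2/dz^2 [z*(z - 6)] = 2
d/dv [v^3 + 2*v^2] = v*(3*v + 4)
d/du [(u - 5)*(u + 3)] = 2*u - 2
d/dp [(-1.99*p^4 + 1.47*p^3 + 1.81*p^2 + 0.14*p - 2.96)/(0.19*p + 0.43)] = (-1.1343*p^4 - 2.8642*p^3 + 2.2402*p^2 + 1.5566*p + 0.6226)/(0.0361*p^2 + 0.1634*p + 0.1849)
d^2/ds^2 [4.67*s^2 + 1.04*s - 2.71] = 9.34000000000000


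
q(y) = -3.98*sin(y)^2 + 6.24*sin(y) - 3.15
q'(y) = -7.96*sin(y)*cos(y) + 6.24*cos(y)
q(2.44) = -0.78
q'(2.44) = -0.84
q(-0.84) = -10.00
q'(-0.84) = 8.12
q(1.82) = -0.84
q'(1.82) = 0.36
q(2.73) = -1.29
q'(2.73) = -2.80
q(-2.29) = -10.10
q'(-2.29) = -8.06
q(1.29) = -0.83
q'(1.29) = -0.39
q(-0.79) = -9.59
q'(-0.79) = 8.37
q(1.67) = -0.88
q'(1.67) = 0.17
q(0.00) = -3.15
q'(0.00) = 6.24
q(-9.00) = -6.40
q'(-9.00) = -8.67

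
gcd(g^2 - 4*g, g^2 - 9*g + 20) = g - 4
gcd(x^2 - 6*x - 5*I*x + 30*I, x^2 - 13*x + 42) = x - 6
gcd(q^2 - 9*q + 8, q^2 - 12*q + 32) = q - 8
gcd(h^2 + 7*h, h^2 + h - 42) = h + 7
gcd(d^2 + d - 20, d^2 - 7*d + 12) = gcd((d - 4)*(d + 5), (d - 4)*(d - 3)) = d - 4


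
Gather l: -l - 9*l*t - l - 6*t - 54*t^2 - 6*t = l*(-9*t - 2) - 54*t^2 - 12*t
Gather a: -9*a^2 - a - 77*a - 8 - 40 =-9*a^2 - 78*a - 48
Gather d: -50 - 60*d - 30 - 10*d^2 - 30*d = -10*d^2 - 90*d - 80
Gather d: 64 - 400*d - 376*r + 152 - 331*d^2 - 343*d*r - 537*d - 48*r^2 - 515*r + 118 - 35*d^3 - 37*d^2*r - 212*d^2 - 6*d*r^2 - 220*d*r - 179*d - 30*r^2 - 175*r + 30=-35*d^3 + d^2*(-37*r - 543) + d*(-6*r^2 - 563*r - 1116) - 78*r^2 - 1066*r + 364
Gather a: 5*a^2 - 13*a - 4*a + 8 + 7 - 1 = 5*a^2 - 17*a + 14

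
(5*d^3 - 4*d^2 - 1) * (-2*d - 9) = -10*d^4 - 37*d^3 + 36*d^2 + 2*d + 9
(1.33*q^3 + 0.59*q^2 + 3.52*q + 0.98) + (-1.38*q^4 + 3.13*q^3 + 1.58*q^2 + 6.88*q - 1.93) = -1.38*q^4 + 4.46*q^3 + 2.17*q^2 + 10.4*q - 0.95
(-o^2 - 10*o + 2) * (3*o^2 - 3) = -3*o^4 - 30*o^3 + 9*o^2 + 30*o - 6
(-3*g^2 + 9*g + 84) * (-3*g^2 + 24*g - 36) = 9*g^4 - 99*g^3 + 72*g^2 + 1692*g - 3024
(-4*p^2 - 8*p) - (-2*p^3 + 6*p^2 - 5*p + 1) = 2*p^3 - 10*p^2 - 3*p - 1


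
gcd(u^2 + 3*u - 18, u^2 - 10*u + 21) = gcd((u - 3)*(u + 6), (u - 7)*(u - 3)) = u - 3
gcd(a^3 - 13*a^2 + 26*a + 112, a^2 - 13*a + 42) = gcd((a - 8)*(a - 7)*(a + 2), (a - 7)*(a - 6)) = a - 7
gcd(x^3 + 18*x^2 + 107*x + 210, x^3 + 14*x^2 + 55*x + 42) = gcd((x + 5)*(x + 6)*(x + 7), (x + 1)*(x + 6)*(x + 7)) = x^2 + 13*x + 42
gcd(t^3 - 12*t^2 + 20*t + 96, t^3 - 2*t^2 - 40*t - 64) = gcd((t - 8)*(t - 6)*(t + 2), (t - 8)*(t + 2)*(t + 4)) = t^2 - 6*t - 16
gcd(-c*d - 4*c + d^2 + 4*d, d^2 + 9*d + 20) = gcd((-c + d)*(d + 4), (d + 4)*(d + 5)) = d + 4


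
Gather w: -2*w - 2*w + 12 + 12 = 24 - 4*w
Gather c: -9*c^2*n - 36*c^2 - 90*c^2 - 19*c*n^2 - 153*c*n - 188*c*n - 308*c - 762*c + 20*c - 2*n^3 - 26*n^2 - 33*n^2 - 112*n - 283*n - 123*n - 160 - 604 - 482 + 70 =c^2*(-9*n - 126) + c*(-19*n^2 - 341*n - 1050) - 2*n^3 - 59*n^2 - 518*n - 1176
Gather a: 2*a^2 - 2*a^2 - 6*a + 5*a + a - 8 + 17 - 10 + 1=0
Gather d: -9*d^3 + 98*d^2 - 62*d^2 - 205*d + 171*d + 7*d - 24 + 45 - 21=-9*d^3 + 36*d^2 - 27*d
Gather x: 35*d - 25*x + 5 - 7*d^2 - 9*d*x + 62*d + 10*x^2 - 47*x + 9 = -7*d^2 + 97*d + 10*x^2 + x*(-9*d - 72) + 14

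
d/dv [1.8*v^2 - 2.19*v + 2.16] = 3.6*v - 2.19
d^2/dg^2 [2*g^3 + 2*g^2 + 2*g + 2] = 12*g + 4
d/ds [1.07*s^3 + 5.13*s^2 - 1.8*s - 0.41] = 3.21*s^2 + 10.26*s - 1.8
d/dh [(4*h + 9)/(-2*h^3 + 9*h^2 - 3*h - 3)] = (16*h^3 + 18*h^2 - 162*h + 15)/(4*h^6 - 36*h^5 + 93*h^4 - 42*h^3 - 45*h^2 + 18*h + 9)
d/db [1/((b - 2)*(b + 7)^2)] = ((2 - b)*(b + 7) - 2*(b - 2)^2)/((b - 2)^3*(b + 7)^3)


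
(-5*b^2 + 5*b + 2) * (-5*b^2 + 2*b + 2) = 25*b^4 - 35*b^3 - 10*b^2 + 14*b + 4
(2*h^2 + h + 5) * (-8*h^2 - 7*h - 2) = -16*h^4 - 22*h^3 - 51*h^2 - 37*h - 10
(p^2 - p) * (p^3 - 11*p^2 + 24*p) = p^5 - 12*p^4 + 35*p^3 - 24*p^2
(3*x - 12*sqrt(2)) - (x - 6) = 2*x - 12*sqrt(2) + 6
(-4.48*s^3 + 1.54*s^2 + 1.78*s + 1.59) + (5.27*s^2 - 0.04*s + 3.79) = -4.48*s^3 + 6.81*s^2 + 1.74*s + 5.38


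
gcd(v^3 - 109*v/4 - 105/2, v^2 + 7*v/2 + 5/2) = v + 5/2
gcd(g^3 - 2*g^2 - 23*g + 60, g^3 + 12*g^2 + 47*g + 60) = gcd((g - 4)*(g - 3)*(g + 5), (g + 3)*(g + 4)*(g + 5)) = g + 5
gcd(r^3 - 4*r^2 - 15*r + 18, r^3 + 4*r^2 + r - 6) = r^2 + 2*r - 3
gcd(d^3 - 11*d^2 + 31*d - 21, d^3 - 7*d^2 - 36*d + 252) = d - 7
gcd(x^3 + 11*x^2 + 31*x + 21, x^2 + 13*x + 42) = x + 7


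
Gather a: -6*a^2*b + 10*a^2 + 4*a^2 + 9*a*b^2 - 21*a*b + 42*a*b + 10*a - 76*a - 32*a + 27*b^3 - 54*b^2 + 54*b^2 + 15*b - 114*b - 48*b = a^2*(14 - 6*b) + a*(9*b^2 + 21*b - 98) + 27*b^3 - 147*b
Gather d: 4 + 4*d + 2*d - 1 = 6*d + 3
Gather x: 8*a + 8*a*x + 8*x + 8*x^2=8*a + 8*x^2 + x*(8*a + 8)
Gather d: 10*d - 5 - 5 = 10*d - 10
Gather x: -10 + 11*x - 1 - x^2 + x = -x^2 + 12*x - 11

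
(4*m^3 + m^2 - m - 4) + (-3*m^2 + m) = 4*m^3 - 2*m^2 - 4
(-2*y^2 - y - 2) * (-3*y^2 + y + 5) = 6*y^4 + y^3 - 5*y^2 - 7*y - 10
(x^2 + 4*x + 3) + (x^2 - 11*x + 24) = 2*x^2 - 7*x + 27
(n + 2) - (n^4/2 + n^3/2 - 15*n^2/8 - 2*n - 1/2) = -n^4/2 - n^3/2 + 15*n^2/8 + 3*n + 5/2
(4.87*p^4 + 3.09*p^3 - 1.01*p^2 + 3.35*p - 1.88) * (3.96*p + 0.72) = 19.2852*p^5 + 15.7428*p^4 - 1.7748*p^3 + 12.5388*p^2 - 5.0328*p - 1.3536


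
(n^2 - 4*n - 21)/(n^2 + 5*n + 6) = (n - 7)/(n + 2)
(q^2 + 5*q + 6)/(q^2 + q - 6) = (q + 2)/(q - 2)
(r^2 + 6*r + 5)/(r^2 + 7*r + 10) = (r + 1)/(r + 2)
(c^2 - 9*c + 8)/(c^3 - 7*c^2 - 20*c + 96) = (c - 1)/(c^2 + c - 12)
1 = 1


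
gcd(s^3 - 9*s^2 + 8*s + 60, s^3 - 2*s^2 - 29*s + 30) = s - 6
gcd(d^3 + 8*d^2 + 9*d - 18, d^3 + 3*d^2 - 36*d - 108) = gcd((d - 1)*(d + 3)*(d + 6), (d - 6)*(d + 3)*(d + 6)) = d^2 + 9*d + 18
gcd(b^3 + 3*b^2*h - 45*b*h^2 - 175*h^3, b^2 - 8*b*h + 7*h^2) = b - 7*h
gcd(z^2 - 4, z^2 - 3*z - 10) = z + 2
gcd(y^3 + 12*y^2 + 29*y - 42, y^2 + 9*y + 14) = y + 7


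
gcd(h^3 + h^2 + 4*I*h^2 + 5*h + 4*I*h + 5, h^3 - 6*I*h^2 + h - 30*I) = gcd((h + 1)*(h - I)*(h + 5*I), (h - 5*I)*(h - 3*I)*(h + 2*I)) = 1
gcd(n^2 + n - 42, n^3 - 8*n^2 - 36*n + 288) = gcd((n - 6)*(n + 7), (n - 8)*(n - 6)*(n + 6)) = n - 6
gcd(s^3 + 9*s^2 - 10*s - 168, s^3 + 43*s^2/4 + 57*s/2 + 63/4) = s + 7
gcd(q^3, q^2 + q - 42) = 1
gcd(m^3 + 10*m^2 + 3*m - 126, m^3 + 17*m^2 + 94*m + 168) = m^2 + 13*m + 42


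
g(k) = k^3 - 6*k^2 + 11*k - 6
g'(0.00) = 11.00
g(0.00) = -6.00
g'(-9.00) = 362.00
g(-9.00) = -1320.00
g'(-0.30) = 14.87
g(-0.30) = -9.87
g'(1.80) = -0.88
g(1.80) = 0.19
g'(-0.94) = 24.93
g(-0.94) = -22.47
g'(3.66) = 7.27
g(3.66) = 2.91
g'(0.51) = 5.66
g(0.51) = -1.82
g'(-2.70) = 65.27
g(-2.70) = -99.12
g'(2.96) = 1.76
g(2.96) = -0.08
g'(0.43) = 6.39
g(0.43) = -2.30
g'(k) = 3*k^2 - 12*k + 11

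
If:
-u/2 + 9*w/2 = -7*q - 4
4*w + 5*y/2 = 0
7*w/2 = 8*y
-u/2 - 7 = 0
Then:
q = -11/7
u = -14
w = 0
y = 0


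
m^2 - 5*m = m*(m - 5)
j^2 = j^2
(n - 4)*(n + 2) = n^2 - 2*n - 8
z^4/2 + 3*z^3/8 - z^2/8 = z^2*(z/2 + 1/2)*(z - 1/4)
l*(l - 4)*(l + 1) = l^3 - 3*l^2 - 4*l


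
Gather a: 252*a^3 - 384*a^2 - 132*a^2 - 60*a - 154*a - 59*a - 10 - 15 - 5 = 252*a^3 - 516*a^2 - 273*a - 30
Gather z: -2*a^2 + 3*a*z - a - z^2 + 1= -2*a^2 + 3*a*z - a - z^2 + 1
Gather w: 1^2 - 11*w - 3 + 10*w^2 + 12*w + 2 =10*w^2 + w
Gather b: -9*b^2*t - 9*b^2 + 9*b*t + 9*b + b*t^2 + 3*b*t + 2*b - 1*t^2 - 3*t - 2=b^2*(-9*t - 9) + b*(t^2 + 12*t + 11) - t^2 - 3*t - 2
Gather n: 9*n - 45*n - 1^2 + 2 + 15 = 16 - 36*n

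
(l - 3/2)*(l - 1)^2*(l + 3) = l^4 - l^3/2 - 13*l^2/2 + 21*l/2 - 9/2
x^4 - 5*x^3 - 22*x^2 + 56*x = x*(x - 7)*(x - 2)*(x + 4)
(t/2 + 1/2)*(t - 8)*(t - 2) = t^3/2 - 9*t^2/2 + 3*t + 8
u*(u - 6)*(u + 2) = u^3 - 4*u^2 - 12*u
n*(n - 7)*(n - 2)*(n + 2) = n^4 - 7*n^3 - 4*n^2 + 28*n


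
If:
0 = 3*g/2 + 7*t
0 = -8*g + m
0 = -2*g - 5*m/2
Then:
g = 0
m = 0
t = 0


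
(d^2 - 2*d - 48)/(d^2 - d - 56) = (d + 6)/(d + 7)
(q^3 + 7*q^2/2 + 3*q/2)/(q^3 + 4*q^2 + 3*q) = (q + 1/2)/(q + 1)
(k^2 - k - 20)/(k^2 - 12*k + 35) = (k + 4)/(k - 7)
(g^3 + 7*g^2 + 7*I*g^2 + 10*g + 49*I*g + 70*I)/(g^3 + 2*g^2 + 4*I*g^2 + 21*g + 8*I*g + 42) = (g + 5)/(g - 3*I)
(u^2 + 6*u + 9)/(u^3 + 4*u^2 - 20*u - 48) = (u^2 + 6*u + 9)/(u^3 + 4*u^2 - 20*u - 48)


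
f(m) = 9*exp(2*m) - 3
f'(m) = 18*exp(2*m)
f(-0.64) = -0.50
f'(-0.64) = 5.00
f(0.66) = 30.69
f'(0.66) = 67.38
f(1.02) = 66.22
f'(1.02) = 138.43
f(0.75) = 37.34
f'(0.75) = 80.67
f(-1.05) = -1.90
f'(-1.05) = 2.20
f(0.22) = 10.97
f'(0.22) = 27.95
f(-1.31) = -2.34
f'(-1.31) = 1.31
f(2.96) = 3348.71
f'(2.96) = 6703.41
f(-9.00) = -3.00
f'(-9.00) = 0.00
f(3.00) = 3627.86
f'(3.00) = 7261.72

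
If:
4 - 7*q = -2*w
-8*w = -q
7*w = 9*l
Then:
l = 14/243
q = 16/27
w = 2/27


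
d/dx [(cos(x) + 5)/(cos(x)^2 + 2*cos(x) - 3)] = (cos(x)^2 + 10*cos(x) + 13)*sin(x)/(cos(x)^2 + 2*cos(x) - 3)^2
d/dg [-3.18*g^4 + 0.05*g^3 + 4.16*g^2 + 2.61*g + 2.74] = -12.72*g^3 + 0.15*g^2 + 8.32*g + 2.61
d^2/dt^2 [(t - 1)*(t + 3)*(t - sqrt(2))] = 6*t - 2*sqrt(2) + 4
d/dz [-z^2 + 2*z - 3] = 2 - 2*z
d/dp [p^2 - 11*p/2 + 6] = 2*p - 11/2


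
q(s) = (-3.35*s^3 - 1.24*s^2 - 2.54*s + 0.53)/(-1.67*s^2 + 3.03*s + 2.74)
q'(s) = (3.34*s - 3.03)*(-3.35*s^3 - 1.24*s^2 - 2.54*s + 0.53)/(-1.67*s^2 + 3.03*s + 2.74)^2 + (-10.05*s^2 - 2.48*s - 2.54)/(-1.67*s^2 + 3.03*s + 2.74) = (5.5945*s^4 - 20.301*s^3 - 35.536*s^2 - 5.025*s - 8.5655)/(2.7889*s^4 - 10.1202*s^3 + 0.0292999999999992*s^2 + 16.6044*s + 7.5076)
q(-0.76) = -6.10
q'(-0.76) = -52.11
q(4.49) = 19.58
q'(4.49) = -1.04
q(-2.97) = -4.04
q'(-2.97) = 1.50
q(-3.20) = -4.40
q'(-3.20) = 1.55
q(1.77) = -9.20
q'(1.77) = -22.62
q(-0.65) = 39.69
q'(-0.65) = -3259.45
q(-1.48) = -2.30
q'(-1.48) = 0.47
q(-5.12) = -7.62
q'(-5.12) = 1.77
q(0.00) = 0.19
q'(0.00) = -1.14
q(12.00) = 29.78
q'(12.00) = 1.87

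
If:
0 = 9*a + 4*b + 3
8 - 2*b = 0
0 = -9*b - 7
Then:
No Solution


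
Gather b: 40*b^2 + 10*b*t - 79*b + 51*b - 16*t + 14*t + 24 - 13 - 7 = 40*b^2 + b*(10*t - 28) - 2*t + 4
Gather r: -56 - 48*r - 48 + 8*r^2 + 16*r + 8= 8*r^2 - 32*r - 96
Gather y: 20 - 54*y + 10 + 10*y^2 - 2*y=10*y^2 - 56*y + 30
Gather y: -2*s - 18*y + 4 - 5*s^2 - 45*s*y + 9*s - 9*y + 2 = -5*s^2 + 7*s + y*(-45*s - 27) + 6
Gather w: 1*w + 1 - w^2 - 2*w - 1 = -w^2 - w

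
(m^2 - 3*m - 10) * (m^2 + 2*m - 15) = m^4 - m^3 - 31*m^2 + 25*m + 150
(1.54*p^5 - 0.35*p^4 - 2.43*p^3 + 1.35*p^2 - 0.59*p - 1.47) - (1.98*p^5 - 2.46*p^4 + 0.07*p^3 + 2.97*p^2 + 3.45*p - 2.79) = -0.44*p^5 + 2.11*p^4 - 2.5*p^3 - 1.62*p^2 - 4.04*p + 1.32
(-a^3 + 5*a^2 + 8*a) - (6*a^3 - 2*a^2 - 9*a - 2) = -7*a^3 + 7*a^2 + 17*a + 2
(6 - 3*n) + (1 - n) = 7 - 4*n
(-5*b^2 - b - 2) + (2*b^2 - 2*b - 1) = -3*b^2 - 3*b - 3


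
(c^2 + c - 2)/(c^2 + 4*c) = (c^2 + c - 2)/(c*(c + 4))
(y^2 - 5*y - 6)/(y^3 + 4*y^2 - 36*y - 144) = (y + 1)/(y^2 + 10*y + 24)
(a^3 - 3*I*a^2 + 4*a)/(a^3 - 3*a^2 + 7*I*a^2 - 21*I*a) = (a^2 - 3*I*a + 4)/(a^2 + a*(-3 + 7*I) - 21*I)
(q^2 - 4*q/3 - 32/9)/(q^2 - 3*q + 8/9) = (3*q + 4)/(3*q - 1)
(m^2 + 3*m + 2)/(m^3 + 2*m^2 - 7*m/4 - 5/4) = 4*(m^2 + 3*m + 2)/(4*m^3 + 8*m^2 - 7*m - 5)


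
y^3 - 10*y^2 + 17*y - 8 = (y - 8)*(y - 1)^2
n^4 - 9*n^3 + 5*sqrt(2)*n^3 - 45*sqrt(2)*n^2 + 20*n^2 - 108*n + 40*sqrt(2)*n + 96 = (n - 8)*(n - 1)*(n + 2*sqrt(2))*(n + 3*sqrt(2))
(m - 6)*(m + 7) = m^2 + m - 42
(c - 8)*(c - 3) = c^2 - 11*c + 24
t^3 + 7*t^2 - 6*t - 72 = (t - 3)*(t + 4)*(t + 6)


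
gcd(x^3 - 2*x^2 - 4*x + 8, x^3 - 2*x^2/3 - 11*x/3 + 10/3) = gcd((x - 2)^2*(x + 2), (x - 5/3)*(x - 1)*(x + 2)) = x + 2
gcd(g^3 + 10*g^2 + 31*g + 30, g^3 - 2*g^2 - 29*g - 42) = g^2 + 5*g + 6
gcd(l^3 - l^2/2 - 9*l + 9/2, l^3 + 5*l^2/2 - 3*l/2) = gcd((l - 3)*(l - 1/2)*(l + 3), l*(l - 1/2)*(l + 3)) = l^2 + 5*l/2 - 3/2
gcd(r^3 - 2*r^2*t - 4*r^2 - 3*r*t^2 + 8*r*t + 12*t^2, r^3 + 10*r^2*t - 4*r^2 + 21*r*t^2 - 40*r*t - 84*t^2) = r - 4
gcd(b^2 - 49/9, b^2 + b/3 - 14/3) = b + 7/3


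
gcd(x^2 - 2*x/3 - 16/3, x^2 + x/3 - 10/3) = x + 2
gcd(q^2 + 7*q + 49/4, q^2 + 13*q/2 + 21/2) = q + 7/2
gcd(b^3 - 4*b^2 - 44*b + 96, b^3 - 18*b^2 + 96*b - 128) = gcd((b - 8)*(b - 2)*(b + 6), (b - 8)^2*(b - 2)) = b^2 - 10*b + 16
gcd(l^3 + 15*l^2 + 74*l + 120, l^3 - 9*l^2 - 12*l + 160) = l + 4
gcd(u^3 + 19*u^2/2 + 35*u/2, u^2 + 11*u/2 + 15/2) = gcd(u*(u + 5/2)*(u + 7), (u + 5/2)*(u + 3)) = u + 5/2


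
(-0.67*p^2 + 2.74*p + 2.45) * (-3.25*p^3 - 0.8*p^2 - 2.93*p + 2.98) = 2.1775*p^5 - 8.369*p^4 - 8.1914*p^3 - 11.9848*p^2 + 0.9867*p + 7.301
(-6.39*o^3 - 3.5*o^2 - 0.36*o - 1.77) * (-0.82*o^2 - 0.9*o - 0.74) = 5.2398*o^5 + 8.621*o^4 + 8.1738*o^3 + 4.3654*o^2 + 1.8594*o + 1.3098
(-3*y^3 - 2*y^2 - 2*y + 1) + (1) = -3*y^3 - 2*y^2 - 2*y + 2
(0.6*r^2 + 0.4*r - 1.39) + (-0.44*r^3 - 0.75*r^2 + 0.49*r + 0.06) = -0.44*r^3 - 0.15*r^2 + 0.89*r - 1.33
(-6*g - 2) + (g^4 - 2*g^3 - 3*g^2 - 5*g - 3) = g^4 - 2*g^3 - 3*g^2 - 11*g - 5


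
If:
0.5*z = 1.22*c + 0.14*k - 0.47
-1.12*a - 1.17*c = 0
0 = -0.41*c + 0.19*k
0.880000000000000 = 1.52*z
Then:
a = -0.52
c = 0.50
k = 1.08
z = 0.58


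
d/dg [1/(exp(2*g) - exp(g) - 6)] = (1 - 2*exp(g))*exp(g)/(-exp(2*g) + exp(g) + 6)^2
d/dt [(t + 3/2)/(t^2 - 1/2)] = 2*(2*t^2 - 2*t*(2*t + 3) - 1)/(2*t^2 - 1)^2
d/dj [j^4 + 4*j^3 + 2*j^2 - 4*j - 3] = 4*j^3 + 12*j^2 + 4*j - 4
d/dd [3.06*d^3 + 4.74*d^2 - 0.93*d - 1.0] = 9.18*d^2 + 9.48*d - 0.93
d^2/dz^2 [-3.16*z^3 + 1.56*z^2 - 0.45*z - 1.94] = 3.12 - 18.96*z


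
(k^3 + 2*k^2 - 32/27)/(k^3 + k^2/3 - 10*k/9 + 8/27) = (3*k + 4)/(3*k - 1)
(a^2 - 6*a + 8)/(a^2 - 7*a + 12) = (a - 2)/(a - 3)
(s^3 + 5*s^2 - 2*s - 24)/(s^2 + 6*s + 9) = (s^2 + 2*s - 8)/(s + 3)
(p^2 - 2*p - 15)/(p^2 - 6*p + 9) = (p^2 - 2*p - 15)/(p^2 - 6*p + 9)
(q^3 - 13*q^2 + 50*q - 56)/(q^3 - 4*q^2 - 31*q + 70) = (q - 4)/(q + 5)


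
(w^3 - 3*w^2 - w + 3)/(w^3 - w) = (w - 3)/w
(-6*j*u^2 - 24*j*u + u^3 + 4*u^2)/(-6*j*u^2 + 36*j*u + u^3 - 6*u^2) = (u + 4)/(u - 6)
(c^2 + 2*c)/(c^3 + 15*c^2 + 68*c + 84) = c/(c^2 + 13*c + 42)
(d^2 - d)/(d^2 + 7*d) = (d - 1)/(d + 7)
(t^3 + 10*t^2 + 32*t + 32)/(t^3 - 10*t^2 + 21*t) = (t^3 + 10*t^2 + 32*t + 32)/(t*(t^2 - 10*t + 21))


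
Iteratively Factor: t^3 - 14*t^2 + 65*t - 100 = (t - 4)*(t^2 - 10*t + 25) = (t - 5)*(t - 4)*(t - 5)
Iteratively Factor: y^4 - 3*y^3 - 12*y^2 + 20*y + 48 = (y - 4)*(y^3 + y^2 - 8*y - 12) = (y - 4)*(y - 3)*(y^2 + 4*y + 4) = (y - 4)*(y - 3)*(y + 2)*(y + 2)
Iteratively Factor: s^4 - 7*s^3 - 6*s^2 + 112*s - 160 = (s - 5)*(s^3 - 2*s^2 - 16*s + 32) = (s - 5)*(s - 2)*(s^2 - 16) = (s - 5)*(s - 2)*(s + 4)*(s - 4)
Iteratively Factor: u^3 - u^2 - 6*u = (u - 3)*(u^2 + 2*u) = (u - 3)*(u + 2)*(u)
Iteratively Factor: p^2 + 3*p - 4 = (p - 1)*(p + 4)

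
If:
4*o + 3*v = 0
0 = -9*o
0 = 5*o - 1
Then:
No Solution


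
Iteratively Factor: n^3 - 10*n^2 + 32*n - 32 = (n - 2)*(n^2 - 8*n + 16) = (n - 4)*(n - 2)*(n - 4)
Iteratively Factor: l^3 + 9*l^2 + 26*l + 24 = (l + 4)*(l^2 + 5*l + 6) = (l + 3)*(l + 4)*(l + 2)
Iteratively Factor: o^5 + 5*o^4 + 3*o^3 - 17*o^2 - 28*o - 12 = (o - 2)*(o^4 + 7*o^3 + 17*o^2 + 17*o + 6) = (o - 2)*(o + 1)*(o^3 + 6*o^2 + 11*o + 6) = (o - 2)*(o + 1)*(o + 2)*(o^2 + 4*o + 3) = (o - 2)*(o + 1)^2*(o + 2)*(o + 3)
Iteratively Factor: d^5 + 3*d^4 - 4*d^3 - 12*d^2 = (d)*(d^4 + 3*d^3 - 4*d^2 - 12*d) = d*(d + 2)*(d^3 + d^2 - 6*d) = d*(d - 2)*(d + 2)*(d^2 + 3*d) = d^2*(d - 2)*(d + 2)*(d + 3)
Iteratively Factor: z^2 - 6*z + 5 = (z - 5)*(z - 1)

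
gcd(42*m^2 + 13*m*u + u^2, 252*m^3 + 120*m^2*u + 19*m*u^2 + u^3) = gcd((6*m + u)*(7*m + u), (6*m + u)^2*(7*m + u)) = 42*m^2 + 13*m*u + u^2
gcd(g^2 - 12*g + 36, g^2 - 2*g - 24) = g - 6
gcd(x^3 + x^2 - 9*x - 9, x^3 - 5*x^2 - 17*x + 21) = x + 3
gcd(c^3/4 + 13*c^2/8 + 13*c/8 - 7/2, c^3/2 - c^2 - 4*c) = 1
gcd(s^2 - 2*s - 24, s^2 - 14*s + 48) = s - 6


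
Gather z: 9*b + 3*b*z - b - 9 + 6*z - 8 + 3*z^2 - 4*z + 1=8*b + 3*z^2 + z*(3*b + 2) - 16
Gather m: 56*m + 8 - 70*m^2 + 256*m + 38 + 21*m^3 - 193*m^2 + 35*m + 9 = 21*m^3 - 263*m^2 + 347*m + 55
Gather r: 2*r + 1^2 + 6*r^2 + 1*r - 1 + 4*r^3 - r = 4*r^3 + 6*r^2 + 2*r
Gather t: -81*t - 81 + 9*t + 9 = -72*t - 72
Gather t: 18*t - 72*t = -54*t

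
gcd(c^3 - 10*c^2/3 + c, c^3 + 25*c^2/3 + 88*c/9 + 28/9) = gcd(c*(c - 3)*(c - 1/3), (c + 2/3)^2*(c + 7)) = 1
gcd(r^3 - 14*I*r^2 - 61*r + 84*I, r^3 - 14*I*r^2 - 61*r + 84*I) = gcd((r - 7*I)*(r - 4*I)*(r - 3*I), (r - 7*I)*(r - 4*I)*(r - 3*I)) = r^3 - 14*I*r^2 - 61*r + 84*I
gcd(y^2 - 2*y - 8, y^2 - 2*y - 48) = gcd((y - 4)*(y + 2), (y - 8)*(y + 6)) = 1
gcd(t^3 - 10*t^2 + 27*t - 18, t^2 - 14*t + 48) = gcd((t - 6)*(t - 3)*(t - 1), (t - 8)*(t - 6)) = t - 6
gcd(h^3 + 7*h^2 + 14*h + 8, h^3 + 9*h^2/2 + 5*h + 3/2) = h + 1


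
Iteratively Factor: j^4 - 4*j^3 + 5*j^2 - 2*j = (j - 1)*(j^3 - 3*j^2 + 2*j) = j*(j - 1)*(j^2 - 3*j + 2) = j*(j - 1)^2*(j - 2)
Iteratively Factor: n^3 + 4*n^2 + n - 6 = (n + 2)*(n^2 + 2*n - 3) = (n + 2)*(n + 3)*(n - 1)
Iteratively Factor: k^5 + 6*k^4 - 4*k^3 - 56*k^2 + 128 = (k + 2)*(k^4 + 4*k^3 - 12*k^2 - 32*k + 64) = (k + 2)*(k + 4)*(k^3 - 12*k + 16) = (k - 2)*(k + 2)*(k + 4)*(k^2 + 2*k - 8) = (k - 2)^2*(k + 2)*(k + 4)*(k + 4)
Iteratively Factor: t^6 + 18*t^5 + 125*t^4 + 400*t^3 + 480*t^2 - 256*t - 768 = (t - 1)*(t^5 + 19*t^4 + 144*t^3 + 544*t^2 + 1024*t + 768) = (t - 1)*(t + 3)*(t^4 + 16*t^3 + 96*t^2 + 256*t + 256) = (t - 1)*(t + 3)*(t + 4)*(t^3 + 12*t^2 + 48*t + 64) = (t - 1)*(t + 3)*(t + 4)^2*(t^2 + 8*t + 16) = (t - 1)*(t + 3)*(t + 4)^3*(t + 4)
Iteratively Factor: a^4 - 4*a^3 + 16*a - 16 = (a - 2)*(a^3 - 2*a^2 - 4*a + 8) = (a - 2)*(a + 2)*(a^2 - 4*a + 4) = (a - 2)^2*(a + 2)*(a - 2)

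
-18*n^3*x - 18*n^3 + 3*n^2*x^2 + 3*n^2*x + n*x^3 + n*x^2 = (-3*n + x)*(6*n + x)*(n*x + n)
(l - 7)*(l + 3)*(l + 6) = l^3 + 2*l^2 - 45*l - 126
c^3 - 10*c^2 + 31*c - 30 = (c - 5)*(c - 3)*(c - 2)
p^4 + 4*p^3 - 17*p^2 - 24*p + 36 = (p - 3)*(p - 1)*(p + 2)*(p + 6)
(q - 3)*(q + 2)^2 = q^3 + q^2 - 8*q - 12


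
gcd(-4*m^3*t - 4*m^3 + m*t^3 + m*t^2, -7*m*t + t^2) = 1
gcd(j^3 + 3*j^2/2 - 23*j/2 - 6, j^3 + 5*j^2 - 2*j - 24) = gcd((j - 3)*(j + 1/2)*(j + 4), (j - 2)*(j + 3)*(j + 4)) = j + 4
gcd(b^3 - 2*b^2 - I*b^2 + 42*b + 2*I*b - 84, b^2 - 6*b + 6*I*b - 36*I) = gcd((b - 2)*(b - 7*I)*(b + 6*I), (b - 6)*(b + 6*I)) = b + 6*I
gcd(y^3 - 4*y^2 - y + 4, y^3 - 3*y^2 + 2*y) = y - 1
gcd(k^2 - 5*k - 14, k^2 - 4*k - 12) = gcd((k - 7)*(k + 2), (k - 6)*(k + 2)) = k + 2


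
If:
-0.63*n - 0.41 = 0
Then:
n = -0.65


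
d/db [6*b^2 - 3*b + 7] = 12*b - 3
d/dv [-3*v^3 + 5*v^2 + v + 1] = -9*v^2 + 10*v + 1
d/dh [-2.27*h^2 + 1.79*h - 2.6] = 1.79 - 4.54*h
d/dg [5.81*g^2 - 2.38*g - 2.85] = 11.62*g - 2.38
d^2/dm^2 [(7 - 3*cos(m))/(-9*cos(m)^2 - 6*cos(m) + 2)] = 18*(-243*(1 - cos(2*m))^2*cos(m) + 270*(1 - cos(2*m))^2 - 346*cos(m) + 484*cos(2*m) - 72*cos(3*m) + 54*cos(5*m) - 900)/(12*cos(m) + 9*cos(2*m) + 5)^3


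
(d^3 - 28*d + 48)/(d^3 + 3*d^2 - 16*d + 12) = (d - 4)/(d - 1)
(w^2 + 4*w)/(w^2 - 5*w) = (w + 4)/(w - 5)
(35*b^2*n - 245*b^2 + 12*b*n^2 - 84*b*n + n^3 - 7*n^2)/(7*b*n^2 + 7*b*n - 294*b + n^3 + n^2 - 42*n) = (5*b*n - 35*b + n^2 - 7*n)/(n^2 + n - 42)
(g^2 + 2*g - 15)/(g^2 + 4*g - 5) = (g - 3)/(g - 1)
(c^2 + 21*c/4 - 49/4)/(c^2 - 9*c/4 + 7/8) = 2*(c + 7)/(2*c - 1)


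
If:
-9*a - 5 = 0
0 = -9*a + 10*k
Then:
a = -5/9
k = -1/2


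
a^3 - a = a*(a - 1)*(a + 1)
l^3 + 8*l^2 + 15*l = l*(l + 3)*(l + 5)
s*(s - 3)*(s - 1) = s^3 - 4*s^2 + 3*s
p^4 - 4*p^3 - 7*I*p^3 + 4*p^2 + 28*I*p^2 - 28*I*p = p*(p - 2)^2*(p - 7*I)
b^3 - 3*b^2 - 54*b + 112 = (b - 8)*(b - 2)*(b + 7)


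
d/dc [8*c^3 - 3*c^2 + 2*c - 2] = 24*c^2 - 6*c + 2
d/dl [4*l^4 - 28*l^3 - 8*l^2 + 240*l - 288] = 16*l^3 - 84*l^2 - 16*l + 240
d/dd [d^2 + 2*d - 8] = 2*d + 2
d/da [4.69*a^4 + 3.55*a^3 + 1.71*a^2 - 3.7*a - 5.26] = 18.76*a^3 + 10.65*a^2 + 3.42*a - 3.7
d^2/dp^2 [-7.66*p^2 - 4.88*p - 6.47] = -15.3200000000000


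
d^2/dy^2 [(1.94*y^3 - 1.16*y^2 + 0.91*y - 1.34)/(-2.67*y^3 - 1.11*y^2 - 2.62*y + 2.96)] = (2.8421709430404e-14*y^7 + 28.038204*y^6 + 42.502662*y^5 - 134.22357*y^4 + 156.249878*y^3 + 92.98446*y^2 - 33.000744*y + 33.414448)/(19.034163*y^9 + 23.739237*y^8 + 65.902275*y^7 - 15.347637*y^6 + 12.032838*y^5 - 112.3209*y^4 + 36.515512*y^3 - 31.779744*y^2 + 68.866176*y - 25.934336)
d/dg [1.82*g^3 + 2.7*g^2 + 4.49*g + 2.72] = 5.46*g^2 + 5.4*g + 4.49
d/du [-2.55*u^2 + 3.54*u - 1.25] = 3.54 - 5.1*u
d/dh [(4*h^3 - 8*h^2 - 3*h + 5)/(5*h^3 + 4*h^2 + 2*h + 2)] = (56*h^4 + 46*h^3 - 55*h^2 - 72*h - 16)/(25*h^6 + 40*h^5 + 36*h^4 + 36*h^3 + 20*h^2 + 8*h + 4)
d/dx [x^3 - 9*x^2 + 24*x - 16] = 3*x^2 - 18*x + 24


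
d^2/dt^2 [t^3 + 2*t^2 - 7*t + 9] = 6*t + 4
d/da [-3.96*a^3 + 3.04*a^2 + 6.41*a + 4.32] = -11.88*a^2 + 6.08*a + 6.41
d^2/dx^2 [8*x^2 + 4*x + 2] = 16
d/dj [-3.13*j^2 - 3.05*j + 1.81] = -6.26*j - 3.05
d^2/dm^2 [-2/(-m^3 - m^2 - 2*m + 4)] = 4*(-(3*m + 1)*(m^3 + m^2 + 2*m - 4) + (3*m^2 + 2*m + 2)^2)/(m^3 + m^2 + 2*m - 4)^3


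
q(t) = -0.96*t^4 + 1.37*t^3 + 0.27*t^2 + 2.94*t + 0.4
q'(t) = -3.84*t^3 + 4.11*t^2 + 0.54*t + 2.94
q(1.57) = 5.15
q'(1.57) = -0.94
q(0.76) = 3.07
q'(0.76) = 4.04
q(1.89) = 3.92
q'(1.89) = -7.28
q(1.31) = 4.97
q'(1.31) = 2.07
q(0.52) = 2.12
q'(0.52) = 3.79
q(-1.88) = -25.27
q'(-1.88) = 41.97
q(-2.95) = -113.80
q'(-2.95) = 135.70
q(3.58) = -80.44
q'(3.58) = -118.64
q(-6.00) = -1547.60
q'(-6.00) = 977.10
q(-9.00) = -7301.48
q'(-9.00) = 3130.35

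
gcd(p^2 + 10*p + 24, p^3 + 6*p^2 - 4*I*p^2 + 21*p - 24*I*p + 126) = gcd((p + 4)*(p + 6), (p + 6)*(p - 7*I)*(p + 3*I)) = p + 6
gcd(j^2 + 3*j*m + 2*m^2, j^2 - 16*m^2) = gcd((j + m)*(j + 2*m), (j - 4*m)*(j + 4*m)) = 1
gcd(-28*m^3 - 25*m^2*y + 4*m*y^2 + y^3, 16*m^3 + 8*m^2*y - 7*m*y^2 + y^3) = -4*m^2 - 3*m*y + y^2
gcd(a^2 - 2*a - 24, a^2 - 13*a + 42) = a - 6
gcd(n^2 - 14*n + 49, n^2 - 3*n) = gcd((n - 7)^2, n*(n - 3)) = 1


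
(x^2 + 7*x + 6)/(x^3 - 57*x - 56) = (x + 6)/(x^2 - x - 56)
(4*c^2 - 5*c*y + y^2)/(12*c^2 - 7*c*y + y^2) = (-c + y)/(-3*c + y)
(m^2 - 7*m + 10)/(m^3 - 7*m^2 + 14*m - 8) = (m - 5)/(m^2 - 5*m + 4)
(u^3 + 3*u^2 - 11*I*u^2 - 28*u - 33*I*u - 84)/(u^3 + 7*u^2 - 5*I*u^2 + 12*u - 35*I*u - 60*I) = (u^2 - 11*I*u - 28)/(u^2 + u*(4 - 5*I) - 20*I)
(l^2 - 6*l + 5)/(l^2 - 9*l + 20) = (l - 1)/(l - 4)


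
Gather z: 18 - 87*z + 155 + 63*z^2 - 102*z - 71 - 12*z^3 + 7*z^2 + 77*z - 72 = -12*z^3 + 70*z^2 - 112*z + 30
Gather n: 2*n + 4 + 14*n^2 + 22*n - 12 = 14*n^2 + 24*n - 8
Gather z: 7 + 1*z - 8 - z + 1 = 0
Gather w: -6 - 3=-9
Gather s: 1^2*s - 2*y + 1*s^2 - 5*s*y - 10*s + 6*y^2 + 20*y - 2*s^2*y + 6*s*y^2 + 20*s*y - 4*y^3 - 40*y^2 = s^2*(1 - 2*y) + s*(6*y^2 + 15*y - 9) - 4*y^3 - 34*y^2 + 18*y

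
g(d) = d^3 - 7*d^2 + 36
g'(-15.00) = 885.00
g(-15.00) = -4914.00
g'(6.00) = 24.00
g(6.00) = 0.00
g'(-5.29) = 158.01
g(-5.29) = -307.92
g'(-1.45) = 26.61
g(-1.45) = 18.23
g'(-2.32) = 48.63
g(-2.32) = -14.16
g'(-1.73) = 33.20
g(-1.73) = 9.87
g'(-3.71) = 93.23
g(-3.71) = -111.41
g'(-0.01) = 0.14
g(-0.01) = 36.00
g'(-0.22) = 3.23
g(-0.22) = 35.65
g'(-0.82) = 13.50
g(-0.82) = 30.74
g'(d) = 3*d^2 - 14*d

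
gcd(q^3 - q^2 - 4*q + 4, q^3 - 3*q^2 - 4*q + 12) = q^2 - 4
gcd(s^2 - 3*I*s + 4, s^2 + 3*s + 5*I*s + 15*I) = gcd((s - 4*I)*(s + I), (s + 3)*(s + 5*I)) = 1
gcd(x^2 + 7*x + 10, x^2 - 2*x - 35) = x + 5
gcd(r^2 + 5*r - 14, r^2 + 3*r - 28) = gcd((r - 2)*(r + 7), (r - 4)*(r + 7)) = r + 7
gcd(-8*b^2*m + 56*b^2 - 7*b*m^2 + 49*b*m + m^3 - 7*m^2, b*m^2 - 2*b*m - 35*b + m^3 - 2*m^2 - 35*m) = b*m - 7*b + m^2 - 7*m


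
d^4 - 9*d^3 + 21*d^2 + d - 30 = (d - 5)*(d - 3)*(d - 2)*(d + 1)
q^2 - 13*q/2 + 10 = (q - 4)*(q - 5/2)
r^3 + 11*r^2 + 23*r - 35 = (r - 1)*(r + 5)*(r + 7)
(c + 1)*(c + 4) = c^2 + 5*c + 4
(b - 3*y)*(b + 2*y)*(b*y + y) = b^3*y - b^2*y^2 + b^2*y - 6*b*y^3 - b*y^2 - 6*y^3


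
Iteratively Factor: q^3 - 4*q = (q - 2)*(q^2 + 2*q) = (q - 2)*(q + 2)*(q)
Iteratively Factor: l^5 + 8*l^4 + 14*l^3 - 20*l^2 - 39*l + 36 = (l - 1)*(l^4 + 9*l^3 + 23*l^2 + 3*l - 36) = (l - 1)*(l + 3)*(l^3 + 6*l^2 + 5*l - 12) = (l - 1)*(l + 3)*(l + 4)*(l^2 + 2*l - 3) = (l - 1)*(l + 3)^2*(l + 4)*(l - 1)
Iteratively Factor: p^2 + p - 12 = (p + 4)*(p - 3)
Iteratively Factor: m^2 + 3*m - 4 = (m + 4)*(m - 1)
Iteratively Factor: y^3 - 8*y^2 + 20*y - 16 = (y - 2)*(y^2 - 6*y + 8) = (y - 2)^2*(y - 4)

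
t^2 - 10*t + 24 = (t - 6)*(t - 4)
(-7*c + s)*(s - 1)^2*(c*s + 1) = -7*c^2*s^3 + 14*c^2*s^2 - 7*c^2*s + c*s^4 - 2*c*s^3 - 6*c*s^2 + 14*c*s - 7*c + s^3 - 2*s^2 + s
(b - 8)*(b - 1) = b^2 - 9*b + 8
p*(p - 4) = p^2 - 4*p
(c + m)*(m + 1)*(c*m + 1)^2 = c^3*m^3 + c^3*m^2 + c^2*m^4 + c^2*m^3 + 2*c^2*m^2 + 2*c^2*m + 2*c*m^3 + 2*c*m^2 + c*m + c + m^2 + m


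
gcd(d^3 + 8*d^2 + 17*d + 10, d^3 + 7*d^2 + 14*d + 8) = d^2 + 3*d + 2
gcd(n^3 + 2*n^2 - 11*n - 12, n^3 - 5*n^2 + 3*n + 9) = n^2 - 2*n - 3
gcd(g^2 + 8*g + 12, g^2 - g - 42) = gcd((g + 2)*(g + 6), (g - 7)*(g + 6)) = g + 6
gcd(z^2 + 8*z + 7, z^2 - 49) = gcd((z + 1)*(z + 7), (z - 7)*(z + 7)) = z + 7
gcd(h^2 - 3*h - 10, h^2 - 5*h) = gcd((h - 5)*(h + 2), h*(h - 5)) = h - 5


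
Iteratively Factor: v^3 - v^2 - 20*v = (v + 4)*(v^2 - 5*v) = v*(v + 4)*(v - 5)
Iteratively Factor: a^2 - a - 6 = (a - 3)*(a + 2)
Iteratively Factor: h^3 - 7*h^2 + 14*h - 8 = (h - 1)*(h^2 - 6*h + 8) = (h - 4)*(h - 1)*(h - 2)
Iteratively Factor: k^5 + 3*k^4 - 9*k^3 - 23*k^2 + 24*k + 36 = (k + 1)*(k^4 + 2*k^3 - 11*k^2 - 12*k + 36) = (k - 2)*(k + 1)*(k^3 + 4*k^2 - 3*k - 18) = (k - 2)*(k + 1)*(k + 3)*(k^2 + k - 6) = (k - 2)*(k + 1)*(k + 3)^2*(k - 2)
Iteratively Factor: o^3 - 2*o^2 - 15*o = (o)*(o^2 - 2*o - 15) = o*(o - 5)*(o + 3)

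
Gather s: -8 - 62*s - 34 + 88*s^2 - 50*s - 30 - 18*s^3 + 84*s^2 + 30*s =-18*s^3 + 172*s^2 - 82*s - 72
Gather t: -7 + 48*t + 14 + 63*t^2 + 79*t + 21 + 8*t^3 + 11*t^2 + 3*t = 8*t^3 + 74*t^2 + 130*t + 28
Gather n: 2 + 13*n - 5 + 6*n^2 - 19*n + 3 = 6*n^2 - 6*n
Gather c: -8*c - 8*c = -16*c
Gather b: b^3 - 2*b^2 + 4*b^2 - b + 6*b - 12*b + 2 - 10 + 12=b^3 + 2*b^2 - 7*b + 4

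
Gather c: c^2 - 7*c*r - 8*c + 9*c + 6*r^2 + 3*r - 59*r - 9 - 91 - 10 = c^2 + c*(1 - 7*r) + 6*r^2 - 56*r - 110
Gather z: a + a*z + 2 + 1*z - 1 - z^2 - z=a*z + a - z^2 + 1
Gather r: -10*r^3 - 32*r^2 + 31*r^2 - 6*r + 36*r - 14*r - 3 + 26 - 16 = -10*r^3 - r^2 + 16*r + 7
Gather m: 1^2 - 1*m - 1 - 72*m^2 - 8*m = -72*m^2 - 9*m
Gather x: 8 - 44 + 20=-16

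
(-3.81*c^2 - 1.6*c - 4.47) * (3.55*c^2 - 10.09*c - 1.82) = -13.5255*c^4 + 32.7629*c^3 + 7.2097*c^2 + 48.0143*c + 8.1354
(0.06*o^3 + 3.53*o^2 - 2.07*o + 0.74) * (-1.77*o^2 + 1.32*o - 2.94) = -0.1062*o^5 - 6.1689*o^4 + 8.1471*o^3 - 14.4204*o^2 + 7.0626*o - 2.1756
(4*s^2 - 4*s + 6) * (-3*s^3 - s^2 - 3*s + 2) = -12*s^5 + 8*s^4 - 26*s^3 + 14*s^2 - 26*s + 12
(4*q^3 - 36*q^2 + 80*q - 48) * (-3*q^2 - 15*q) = -12*q^5 + 48*q^4 + 300*q^3 - 1056*q^2 + 720*q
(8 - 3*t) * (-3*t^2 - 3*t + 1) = 9*t^3 - 15*t^2 - 27*t + 8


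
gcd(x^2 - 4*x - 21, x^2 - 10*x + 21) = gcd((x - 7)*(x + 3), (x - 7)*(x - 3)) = x - 7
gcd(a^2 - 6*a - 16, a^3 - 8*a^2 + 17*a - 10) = 1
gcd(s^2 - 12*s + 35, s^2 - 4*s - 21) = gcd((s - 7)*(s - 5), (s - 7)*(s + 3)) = s - 7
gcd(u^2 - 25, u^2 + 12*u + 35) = u + 5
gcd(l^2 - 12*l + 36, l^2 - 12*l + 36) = l^2 - 12*l + 36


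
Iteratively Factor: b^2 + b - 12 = (b + 4)*(b - 3)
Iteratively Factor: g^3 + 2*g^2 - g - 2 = (g + 1)*(g^2 + g - 2) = (g - 1)*(g + 1)*(g + 2)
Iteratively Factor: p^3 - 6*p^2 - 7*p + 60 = (p + 3)*(p^2 - 9*p + 20) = (p - 5)*(p + 3)*(p - 4)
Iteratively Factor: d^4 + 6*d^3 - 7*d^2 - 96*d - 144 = (d + 3)*(d^3 + 3*d^2 - 16*d - 48) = (d - 4)*(d + 3)*(d^2 + 7*d + 12) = (d - 4)*(d + 3)^2*(d + 4)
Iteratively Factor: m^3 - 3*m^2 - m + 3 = (m - 3)*(m^2 - 1) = (m - 3)*(m - 1)*(m + 1)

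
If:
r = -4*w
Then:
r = -4*w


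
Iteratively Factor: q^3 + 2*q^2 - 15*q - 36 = (q + 3)*(q^2 - q - 12) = (q - 4)*(q + 3)*(q + 3)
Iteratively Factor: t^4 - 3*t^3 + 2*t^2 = (t - 2)*(t^3 - t^2) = t*(t - 2)*(t^2 - t) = t^2*(t - 2)*(t - 1)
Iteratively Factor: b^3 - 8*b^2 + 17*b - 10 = (b - 5)*(b^2 - 3*b + 2) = (b - 5)*(b - 2)*(b - 1)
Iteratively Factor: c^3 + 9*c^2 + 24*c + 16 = (c + 4)*(c^2 + 5*c + 4) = (c + 4)^2*(c + 1)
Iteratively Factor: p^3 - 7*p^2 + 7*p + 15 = (p + 1)*(p^2 - 8*p + 15) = (p - 3)*(p + 1)*(p - 5)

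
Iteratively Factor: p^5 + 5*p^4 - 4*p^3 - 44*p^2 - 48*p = (p + 2)*(p^4 + 3*p^3 - 10*p^2 - 24*p) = (p + 2)^2*(p^3 + p^2 - 12*p) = (p - 3)*(p + 2)^2*(p^2 + 4*p) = p*(p - 3)*(p + 2)^2*(p + 4)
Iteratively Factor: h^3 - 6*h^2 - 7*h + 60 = (h - 5)*(h^2 - h - 12) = (h - 5)*(h + 3)*(h - 4)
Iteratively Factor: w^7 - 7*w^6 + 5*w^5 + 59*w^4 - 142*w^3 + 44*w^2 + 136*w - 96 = (w + 3)*(w^6 - 10*w^5 + 35*w^4 - 46*w^3 - 4*w^2 + 56*w - 32) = (w - 2)*(w + 3)*(w^5 - 8*w^4 + 19*w^3 - 8*w^2 - 20*w + 16) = (w - 2)^2*(w + 3)*(w^4 - 6*w^3 + 7*w^2 + 6*w - 8) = (w - 4)*(w - 2)^2*(w + 3)*(w^3 - 2*w^2 - w + 2) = (w - 4)*(w - 2)^3*(w + 3)*(w^2 - 1) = (w - 4)*(w - 2)^3*(w - 1)*(w + 3)*(w + 1)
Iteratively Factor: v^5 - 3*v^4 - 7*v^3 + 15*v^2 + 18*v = (v - 3)*(v^4 - 7*v^2 - 6*v) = (v - 3)*(v + 1)*(v^3 - v^2 - 6*v) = (v - 3)^2*(v + 1)*(v^2 + 2*v) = (v - 3)^2*(v + 1)*(v + 2)*(v)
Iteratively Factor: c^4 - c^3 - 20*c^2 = (c)*(c^3 - c^2 - 20*c) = c*(c - 5)*(c^2 + 4*c) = c*(c - 5)*(c + 4)*(c)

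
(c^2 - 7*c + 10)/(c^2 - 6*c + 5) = (c - 2)/(c - 1)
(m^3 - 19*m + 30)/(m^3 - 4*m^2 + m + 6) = (m + 5)/(m + 1)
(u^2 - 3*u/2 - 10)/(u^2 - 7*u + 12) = (u + 5/2)/(u - 3)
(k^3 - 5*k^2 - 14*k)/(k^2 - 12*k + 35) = k*(k + 2)/(k - 5)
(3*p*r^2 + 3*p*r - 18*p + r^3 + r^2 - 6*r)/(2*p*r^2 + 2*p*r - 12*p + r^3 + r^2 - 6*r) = (3*p + r)/(2*p + r)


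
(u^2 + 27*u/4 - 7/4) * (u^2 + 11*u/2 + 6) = u^4 + 49*u^3/4 + 331*u^2/8 + 247*u/8 - 21/2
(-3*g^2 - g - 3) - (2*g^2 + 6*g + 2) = -5*g^2 - 7*g - 5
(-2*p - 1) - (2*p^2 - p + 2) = -2*p^2 - p - 3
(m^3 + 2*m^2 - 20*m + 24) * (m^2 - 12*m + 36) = m^5 - 10*m^4 - 8*m^3 + 336*m^2 - 1008*m + 864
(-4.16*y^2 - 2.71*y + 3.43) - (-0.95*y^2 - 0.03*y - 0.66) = -3.21*y^2 - 2.68*y + 4.09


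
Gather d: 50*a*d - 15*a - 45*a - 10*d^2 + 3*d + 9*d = -60*a - 10*d^2 + d*(50*a + 12)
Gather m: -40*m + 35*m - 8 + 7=-5*m - 1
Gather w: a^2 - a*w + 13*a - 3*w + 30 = a^2 + 13*a + w*(-a - 3) + 30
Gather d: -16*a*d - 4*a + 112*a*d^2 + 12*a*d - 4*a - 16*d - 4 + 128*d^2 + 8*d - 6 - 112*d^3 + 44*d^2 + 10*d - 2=-8*a - 112*d^3 + d^2*(112*a + 172) + d*(2 - 4*a) - 12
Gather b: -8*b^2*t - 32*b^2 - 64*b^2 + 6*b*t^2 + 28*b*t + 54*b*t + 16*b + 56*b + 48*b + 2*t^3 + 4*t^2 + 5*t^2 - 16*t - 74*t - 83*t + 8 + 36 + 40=b^2*(-8*t - 96) + b*(6*t^2 + 82*t + 120) + 2*t^3 + 9*t^2 - 173*t + 84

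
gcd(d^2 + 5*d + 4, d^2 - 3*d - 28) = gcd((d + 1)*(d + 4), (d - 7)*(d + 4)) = d + 4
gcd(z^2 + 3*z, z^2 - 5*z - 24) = z + 3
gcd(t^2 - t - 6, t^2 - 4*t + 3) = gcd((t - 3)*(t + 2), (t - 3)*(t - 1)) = t - 3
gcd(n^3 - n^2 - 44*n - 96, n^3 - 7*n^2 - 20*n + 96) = n^2 - 4*n - 32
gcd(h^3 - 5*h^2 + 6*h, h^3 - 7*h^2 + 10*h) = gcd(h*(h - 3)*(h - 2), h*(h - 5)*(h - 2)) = h^2 - 2*h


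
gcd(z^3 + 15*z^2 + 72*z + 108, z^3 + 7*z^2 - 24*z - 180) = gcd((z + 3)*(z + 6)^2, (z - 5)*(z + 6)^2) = z^2 + 12*z + 36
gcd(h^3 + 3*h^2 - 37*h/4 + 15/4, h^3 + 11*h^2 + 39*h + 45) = h + 5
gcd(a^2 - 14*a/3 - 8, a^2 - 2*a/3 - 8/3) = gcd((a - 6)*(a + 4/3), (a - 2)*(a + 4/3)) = a + 4/3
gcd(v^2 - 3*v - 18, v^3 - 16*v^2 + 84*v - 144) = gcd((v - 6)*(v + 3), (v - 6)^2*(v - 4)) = v - 6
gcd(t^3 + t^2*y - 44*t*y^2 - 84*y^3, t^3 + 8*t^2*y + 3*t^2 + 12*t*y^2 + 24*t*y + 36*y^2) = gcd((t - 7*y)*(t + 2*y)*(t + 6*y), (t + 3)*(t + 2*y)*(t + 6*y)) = t^2 + 8*t*y + 12*y^2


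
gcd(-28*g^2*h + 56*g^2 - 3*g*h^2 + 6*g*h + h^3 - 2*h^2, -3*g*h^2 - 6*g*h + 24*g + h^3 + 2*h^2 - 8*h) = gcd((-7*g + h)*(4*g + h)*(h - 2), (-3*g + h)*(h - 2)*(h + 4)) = h - 2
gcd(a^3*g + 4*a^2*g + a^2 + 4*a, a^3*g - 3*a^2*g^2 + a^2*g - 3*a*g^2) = a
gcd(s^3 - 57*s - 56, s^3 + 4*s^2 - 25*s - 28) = s^2 + 8*s + 7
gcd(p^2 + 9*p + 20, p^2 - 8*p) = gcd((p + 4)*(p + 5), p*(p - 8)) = 1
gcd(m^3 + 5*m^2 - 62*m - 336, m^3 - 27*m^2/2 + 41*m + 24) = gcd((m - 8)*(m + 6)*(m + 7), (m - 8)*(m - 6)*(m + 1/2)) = m - 8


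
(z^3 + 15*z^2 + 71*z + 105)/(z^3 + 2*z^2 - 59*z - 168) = (z + 5)/(z - 8)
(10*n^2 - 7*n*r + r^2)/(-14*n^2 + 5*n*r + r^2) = (-5*n + r)/(7*n + r)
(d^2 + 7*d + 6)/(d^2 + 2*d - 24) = (d + 1)/(d - 4)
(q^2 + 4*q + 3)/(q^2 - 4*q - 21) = (q + 1)/(q - 7)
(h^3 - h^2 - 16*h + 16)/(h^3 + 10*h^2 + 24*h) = (h^2 - 5*h + 4)/(h*(h + 6))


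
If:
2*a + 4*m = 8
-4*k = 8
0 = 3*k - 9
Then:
No Solution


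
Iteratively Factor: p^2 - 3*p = (p - 3)*(p)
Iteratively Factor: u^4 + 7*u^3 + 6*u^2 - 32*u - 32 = (u + 1)*(u^3 + 6*u^2 - 32) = (u + 1)*(u + 4)*(u^2 + 2*u - 8) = (u - 2)*(u + 1)*(u + 4)*(u + 4)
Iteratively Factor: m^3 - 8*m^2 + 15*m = (m - 3)*(m^2 - 5*m) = (m - 5)*(m - 3)*(m)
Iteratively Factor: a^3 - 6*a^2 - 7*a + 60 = (a - 4)*(a^2 - 2*a - 15) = (a - 4)*(a + 3)*(a - 5)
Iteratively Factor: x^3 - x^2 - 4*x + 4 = (x + 2)*(x^2 - 3*x + 2) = (x - 1)*(x + 2)*(x - 2)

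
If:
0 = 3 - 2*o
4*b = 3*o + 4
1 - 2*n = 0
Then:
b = 17/8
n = 1/2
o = 3/2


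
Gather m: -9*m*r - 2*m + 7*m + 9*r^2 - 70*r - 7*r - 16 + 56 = m*(5 - 9*r) + 9*r^2 - 77*r + 40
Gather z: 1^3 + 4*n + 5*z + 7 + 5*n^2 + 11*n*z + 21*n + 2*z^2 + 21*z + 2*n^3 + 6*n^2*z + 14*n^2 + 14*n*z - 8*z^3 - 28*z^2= 2*n^3 + 19*n^2 + 25*n - 8*z^3 - 26*z^2 + z*(6*n^2 + 25*n + 26) + 8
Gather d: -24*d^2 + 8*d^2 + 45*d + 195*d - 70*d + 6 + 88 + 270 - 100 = -16*d^2 + 170*d + 264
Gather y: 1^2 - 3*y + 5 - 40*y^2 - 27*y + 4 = -40*y^2 - 30*y + 10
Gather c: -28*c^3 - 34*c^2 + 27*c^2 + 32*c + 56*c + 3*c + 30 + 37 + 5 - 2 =-28*c^3 - 7*c^2 + 91*c + 70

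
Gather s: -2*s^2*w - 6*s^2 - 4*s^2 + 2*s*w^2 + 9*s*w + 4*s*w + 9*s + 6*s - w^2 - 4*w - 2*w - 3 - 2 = s^2*(-2*w - 10) + s*(2*w^2 + 13*w + 15) - w^2 - 6*w - 5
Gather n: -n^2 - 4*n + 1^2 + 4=-n^2 - 4*n + 5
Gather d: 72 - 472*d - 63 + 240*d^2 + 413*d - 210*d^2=30*d^2 - 59*d + 9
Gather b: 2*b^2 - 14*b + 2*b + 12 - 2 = 2*b^2 - 12*b + 10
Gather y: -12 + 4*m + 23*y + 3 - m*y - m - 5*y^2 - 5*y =3*m - 5*y^2 + y*(18 - m) - 9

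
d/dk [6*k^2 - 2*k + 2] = 12*k - 2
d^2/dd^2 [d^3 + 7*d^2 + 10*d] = 6*d + 14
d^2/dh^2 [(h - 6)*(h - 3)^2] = 6*h - 24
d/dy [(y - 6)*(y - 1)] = 2*y - 7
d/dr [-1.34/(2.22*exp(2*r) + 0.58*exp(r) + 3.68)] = (5.9496*exp(r) + 0.7772)*exp(r)/(2.22*exp(2*r) + 0.58*exp(r) + 3.68)^2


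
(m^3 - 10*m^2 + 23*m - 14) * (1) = m^3 - 10*m^2 + 23*m - 14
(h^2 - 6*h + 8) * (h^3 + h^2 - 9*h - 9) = h^5 - 5*h^4 - 7*h^3 + 53*h^2 - 18*h - 72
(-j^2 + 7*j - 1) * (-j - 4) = j^3 - 3*j^2 - 27*j + 4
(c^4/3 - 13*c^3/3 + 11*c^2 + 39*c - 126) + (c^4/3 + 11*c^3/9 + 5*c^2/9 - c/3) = 2*c^4/3 - 28*c^3/9 + 104*c^2/9 + 116*c/3 - 126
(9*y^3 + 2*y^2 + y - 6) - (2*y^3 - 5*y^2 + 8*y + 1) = 7*y^3 + 7*y^2 - 7*y - 7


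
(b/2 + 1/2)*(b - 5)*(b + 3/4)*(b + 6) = b^4/2 + 11*b^3/8 - 55*b^2/4 - 207*b/8 - 45/4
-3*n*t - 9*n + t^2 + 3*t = (-3*n + t)*(t + 3)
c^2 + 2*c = c*(c + 2)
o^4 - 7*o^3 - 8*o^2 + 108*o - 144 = (o - 6)*(o - 3)*(o - 2)*(o + 4)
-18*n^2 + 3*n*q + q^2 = (-3*n + q)*(6*n + q)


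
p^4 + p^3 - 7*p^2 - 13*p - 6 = (p - 3)*(p + 1)^2*(p + 2)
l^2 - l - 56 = (l - 8)*(l + 7)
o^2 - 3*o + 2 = (o - 2)*(o - 1)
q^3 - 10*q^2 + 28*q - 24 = (q - 6)*(q - 2)^2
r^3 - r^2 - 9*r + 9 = (r - 3)*(r - 1)*(r + 3)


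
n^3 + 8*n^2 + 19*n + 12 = (n + 1)*(n + 3)*(n + 4)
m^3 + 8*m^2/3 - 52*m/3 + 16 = (m - 2)*(m - 4/3)*(m + 6)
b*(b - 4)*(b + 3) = b^3 - b^2 - 12*b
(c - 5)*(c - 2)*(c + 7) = c^3 - 39*c + 70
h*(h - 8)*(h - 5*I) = h^3 - 8*h^2 - 5*I*h^2 + 40*I*h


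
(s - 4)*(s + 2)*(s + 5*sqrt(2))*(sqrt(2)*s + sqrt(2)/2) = sqrt(2)*s^4 - 3*sqrt(2)*s^3/2 + 10*s^3 - 15*s^2 - 9*sqrt(2)*s^2 - 90*s - 4*sqrt(2)*s - 40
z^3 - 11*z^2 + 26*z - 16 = (z - 8)*(z - 2)*(z - 1)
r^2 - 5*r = r*(r - 5)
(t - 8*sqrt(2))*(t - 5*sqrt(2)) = t^2 - 13*sqrt(2)*t + 80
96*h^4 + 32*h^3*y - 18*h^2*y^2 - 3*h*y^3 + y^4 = (-4*h + y)^2*(2*h + y)*(3*h + y)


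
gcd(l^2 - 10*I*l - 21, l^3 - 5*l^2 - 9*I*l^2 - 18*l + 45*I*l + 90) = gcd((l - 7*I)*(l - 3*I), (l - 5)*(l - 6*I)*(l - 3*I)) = l - 3*I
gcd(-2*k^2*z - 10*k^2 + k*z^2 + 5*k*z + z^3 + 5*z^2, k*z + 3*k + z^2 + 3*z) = 1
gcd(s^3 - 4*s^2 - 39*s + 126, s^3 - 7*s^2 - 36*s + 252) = s^2 - s - 42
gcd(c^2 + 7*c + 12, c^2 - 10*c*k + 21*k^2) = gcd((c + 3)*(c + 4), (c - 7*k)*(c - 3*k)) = 1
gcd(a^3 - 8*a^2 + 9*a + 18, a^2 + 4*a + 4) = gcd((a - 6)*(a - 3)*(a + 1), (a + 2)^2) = 1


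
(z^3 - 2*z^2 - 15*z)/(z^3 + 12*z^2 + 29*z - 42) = z*(z^2 - 2*z - 15)/(z^3 + 12*z^2 + 29*z - 42)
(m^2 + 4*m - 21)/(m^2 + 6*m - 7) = (m - 3)/(m - 1)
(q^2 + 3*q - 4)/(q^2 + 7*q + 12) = (q - 1)/(q + 3)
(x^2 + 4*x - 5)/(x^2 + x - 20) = (x - 1)/(x - 4)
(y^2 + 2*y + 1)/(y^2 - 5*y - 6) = (y + 1)/(y - 6)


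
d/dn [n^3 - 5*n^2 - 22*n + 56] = 3*n^2 - 10*n - 22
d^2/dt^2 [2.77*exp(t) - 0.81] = 2.77*exp(t)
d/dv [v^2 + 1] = 2*v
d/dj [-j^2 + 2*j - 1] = 2 - 2*j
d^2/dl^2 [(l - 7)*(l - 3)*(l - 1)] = 6*l - 22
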